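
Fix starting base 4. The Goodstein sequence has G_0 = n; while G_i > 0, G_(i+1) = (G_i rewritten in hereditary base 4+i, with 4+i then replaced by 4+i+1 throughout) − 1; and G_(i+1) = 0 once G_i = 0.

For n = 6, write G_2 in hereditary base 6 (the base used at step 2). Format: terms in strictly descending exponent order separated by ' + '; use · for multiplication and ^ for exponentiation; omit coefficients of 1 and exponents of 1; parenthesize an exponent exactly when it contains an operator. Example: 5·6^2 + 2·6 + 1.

6

[0] 6 ≡ 4 + 2 (base 4). Lift 5: 7. −1: 6.
[1] 6 ≡ 5 + 1 (base 5). Lift 6: 7. −1: 6.
[2] 6 ≡ 6 (base 6). Lift 7: 7. −1: 6.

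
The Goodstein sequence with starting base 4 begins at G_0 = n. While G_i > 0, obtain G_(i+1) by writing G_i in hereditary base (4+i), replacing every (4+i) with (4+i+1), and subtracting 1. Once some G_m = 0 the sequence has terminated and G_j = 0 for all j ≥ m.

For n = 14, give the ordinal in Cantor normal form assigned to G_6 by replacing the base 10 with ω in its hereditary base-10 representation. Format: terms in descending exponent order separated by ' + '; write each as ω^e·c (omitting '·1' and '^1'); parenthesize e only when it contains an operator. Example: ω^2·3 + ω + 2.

base 4: 14 = 3·4 + 2; at 5: 3·5 + 2 = 17; next = 16
base 5: 16 = 3·5 + 1; at 6: 3·6 + 1 = 19; next = 18
base 6: 18 = 3·6; at 7: 3·7 = 21; next = 20
base 7: 20 = 2·7 + 6; at 8: 2·8 + 6 = 22; next = 21
base 8: 21 = 2·8 + 5; at 9: 2·9 + 5 = 23; next = 22
base 9: 22 = 2·9 + 4; at 10: 2·10 + 4 = 24; next = 23
base 10: 23 = 2·10 + 3; at 11: 2·11 + 3 = 25; next = 24

ω·2 + 3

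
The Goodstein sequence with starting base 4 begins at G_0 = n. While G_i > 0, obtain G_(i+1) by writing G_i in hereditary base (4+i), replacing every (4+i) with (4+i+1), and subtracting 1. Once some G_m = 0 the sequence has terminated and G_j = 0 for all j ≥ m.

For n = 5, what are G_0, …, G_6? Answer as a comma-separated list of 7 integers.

5, 5, 5, 4, 3, 2, 1

step 0: 5 = 4 + 1; sub 5 for 4: 5 + 1; = 6; G_1 = 6−1 = 5
step 1: 5 = 5; sub 6 for 5: 6; = 6; G_2 = 6−1 = 5
step 2: 5 = 5; sub 7 for 6: 5; = 5; G_3 = 5−1 = 4
step 3: 4 = 4; sub 8 for 7: 4; = 4; G_4 = 4−1 = 3
step 4: 3 = 3; sub 9 for 8: 3; = 3; G_5 = 3−1 = 2
step 5: 2 = 2; sub 10 for 9: 2; = 2; G_6 = 2−1 = 1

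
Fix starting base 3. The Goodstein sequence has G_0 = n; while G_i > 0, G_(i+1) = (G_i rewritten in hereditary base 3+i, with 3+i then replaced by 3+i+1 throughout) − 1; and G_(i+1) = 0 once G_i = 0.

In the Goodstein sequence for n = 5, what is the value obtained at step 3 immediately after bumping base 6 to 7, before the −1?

5

i=0: 5 = 3 + 2 (b=3); 3→4: 4 + 2 = 6; 6−1 = 5
i=1: 5 = 4 + 1 (b=4); 4→5: 5 + 1 = 6; 6−1 = 5
i=2: 5 = 5 (b=5); 5→6: 6 = 6; 6−1 = 5
i=3: 5 = 5 (b=6); 6→7: 5 = 5; 5−1 = 4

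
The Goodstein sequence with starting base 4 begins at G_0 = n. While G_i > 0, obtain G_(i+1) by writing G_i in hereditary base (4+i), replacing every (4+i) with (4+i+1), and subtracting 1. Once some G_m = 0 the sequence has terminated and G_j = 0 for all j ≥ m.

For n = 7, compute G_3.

[0] 7 ≡ 4 + 3 (base 4). Lift 5: 8. −1: 7.
[1] 7 ≡ 5 + 2 (base 5). Lift 6: 8. −1: 7.
[2] 7 ≡ 6 + 1 (base 6). Lift 7: 8. −1: 7.
[3] 7 ≡ 7 (base 7). Lift 8: 8. −1: 7.

7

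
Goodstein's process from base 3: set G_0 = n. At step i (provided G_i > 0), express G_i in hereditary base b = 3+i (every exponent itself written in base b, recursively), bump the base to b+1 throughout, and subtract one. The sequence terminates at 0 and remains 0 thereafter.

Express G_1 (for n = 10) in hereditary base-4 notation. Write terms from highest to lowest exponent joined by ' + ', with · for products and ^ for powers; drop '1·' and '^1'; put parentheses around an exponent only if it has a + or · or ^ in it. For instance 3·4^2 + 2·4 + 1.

4^2

10 —HB3→ 3^2 + 1 —bump→ 4^2 + 1 = 17 —(−1)→ 16
16 —HB4→ 4^2 —bump→ 5^2 = 25 —(−1)→ 24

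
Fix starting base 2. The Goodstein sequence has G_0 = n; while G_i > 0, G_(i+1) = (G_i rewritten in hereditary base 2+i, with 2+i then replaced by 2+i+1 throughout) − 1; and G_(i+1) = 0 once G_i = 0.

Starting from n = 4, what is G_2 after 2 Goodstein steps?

41

G_0=4  [base 2] 2^2  →[2↦3]→  3^3 = 27  −1 ⇒ G_1=26
G_1=26  [base 3] 2·3^2 + 2·3 + 2  →[3↦4]→  2·4^2 + 2·4 + 2 = 42  −1 ⇒ G_2=41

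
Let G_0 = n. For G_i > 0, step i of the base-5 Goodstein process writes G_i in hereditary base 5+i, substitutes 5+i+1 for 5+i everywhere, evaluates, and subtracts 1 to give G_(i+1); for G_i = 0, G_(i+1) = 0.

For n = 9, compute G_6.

8

[0] 9 ≡ 5 + 4 (base 5). Lift 6: 10. −1: 9.
[1] 9 ≡ 6 + 3 (base 6). Lift 7: 10. −1: 9.
[2] 9 ≡ 7 + 2 (base 7). Lift 8: 10. −1: 9.
[3] 9 ≡ 8 + 1 (base 8). Lift 9: 10. −1: 9.
[4] 9 ≡ 9 (base 9). Lift 10: 10. −1: 9.
[5] 9 ≡ 9 (base 10). Lift 11: 9. −1: 8.
[6] 8 ≡ 8 (base 11). Lift 12: 8. −1: 7.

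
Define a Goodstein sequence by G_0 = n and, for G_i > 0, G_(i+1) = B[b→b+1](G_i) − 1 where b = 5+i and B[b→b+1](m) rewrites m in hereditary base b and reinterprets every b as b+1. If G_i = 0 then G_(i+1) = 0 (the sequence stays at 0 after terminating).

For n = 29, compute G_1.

39

G_0=29  [base 5] 5^2 + 4  →[5↦6]→  6^2 + 4 = 40  −1 ⇒ G_1=39
G_1=39  [base 6] 6^2 + 3  →[6↦7]→  7^2 + 3 = 52  −1 ⇒ G_2=51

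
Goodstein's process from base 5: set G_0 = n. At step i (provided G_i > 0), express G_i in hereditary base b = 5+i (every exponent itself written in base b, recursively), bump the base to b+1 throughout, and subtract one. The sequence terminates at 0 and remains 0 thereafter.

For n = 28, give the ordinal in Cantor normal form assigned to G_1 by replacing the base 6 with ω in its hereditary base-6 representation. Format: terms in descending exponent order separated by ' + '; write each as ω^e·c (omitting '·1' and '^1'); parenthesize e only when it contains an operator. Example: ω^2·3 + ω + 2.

(0) 28|_5 = 5^2 + 3 ↦ 6^2 + 3|_6 = 39 ⇒ 38
(1) 38|_6 = 6^2 + 2 ↦ 7^2 + 2|_7 = 51 ⇒ 50

ω^2 + 2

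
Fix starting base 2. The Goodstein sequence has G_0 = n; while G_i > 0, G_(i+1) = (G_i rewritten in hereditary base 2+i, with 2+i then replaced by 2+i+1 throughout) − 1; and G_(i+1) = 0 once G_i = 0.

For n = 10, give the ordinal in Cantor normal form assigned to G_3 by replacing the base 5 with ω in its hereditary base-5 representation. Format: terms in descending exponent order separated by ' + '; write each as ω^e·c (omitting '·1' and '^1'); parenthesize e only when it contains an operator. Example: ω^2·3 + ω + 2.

G_0 = 10. HB_2(10) = 2^(2 + 1) + 2. Bump = 84. G_1 = 83.
G_1 = 83. HB_3(83) = 3^(3 + 1) + 2. Bump = 1026. G_2 = 1025.
G_2 = 1025. HB_4(1025) = 4^(4 + 1) + 1. Bump = 15626. G_3 = 15625.
G_3 = 15625. HB_5(15625) = 5^(5 + 1). Bump = 279936. G_4 = 279935.

ω^(ω + 1)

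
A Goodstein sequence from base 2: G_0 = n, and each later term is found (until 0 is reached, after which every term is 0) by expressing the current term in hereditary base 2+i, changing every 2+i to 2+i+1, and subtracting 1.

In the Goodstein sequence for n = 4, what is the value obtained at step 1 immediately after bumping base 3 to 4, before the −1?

42

i=0: 4 = 2^2 (b=2); 2→3: 3^3 = 27; 27−1 = 26
i=1: 26 = 2·3^2 + 2·3 + 2 (b=3); 3→4: 2·4^2 + 2·4 + 2 = 42; 42−1 = 41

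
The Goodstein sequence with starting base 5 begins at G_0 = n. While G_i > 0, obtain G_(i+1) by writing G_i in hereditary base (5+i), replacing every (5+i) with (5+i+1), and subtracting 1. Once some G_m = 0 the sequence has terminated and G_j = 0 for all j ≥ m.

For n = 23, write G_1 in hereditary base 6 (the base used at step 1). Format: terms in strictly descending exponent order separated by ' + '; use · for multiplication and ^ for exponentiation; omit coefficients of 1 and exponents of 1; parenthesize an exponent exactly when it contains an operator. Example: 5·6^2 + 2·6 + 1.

(0) 23|_5 = 4·5 + 3 ↦ 4·6 + 3|_6 = 27 ⇒ 26
(1) 26|_6 = 4·6 + 2 ↦ 4·7 + 2|_7 = 30 ⇒ 29

4·6 + 2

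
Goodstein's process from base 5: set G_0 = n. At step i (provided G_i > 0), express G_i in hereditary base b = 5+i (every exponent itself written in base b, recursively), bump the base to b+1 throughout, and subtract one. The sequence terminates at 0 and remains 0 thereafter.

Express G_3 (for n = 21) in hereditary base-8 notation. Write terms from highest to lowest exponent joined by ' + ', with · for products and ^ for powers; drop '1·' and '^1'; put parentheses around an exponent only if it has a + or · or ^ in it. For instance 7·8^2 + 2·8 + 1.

base 5: 21 = 4·5 + 1; at 6: 4·6 + 1 = 25; next = 24
base 6: 24 = 4·6; at 7: 4·7 = 28; next = 27
base 7: 27 = 3·7 + 6; at 8: 3·8 + 6 = 30; next = 29

3·8 + 5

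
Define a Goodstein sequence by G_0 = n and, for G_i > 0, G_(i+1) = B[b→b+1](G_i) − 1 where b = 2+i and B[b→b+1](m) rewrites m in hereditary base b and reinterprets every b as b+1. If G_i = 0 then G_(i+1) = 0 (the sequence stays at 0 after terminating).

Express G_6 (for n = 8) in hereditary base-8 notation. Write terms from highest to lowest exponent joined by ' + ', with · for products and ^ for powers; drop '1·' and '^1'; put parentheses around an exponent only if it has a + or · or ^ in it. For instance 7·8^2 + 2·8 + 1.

G_0 = 8. HB_2(8) = 2^(2 + 1). Bump = 81. G_1 = 80.
G_1 = 80. HB_3(80) = 2·3^3 + 2·3^2 + 2·3 + 2. Bump = 554. G_2 = 553.
G_2 = 553. HB_4(553) = 2·4^4 + 2·4^2 + 2·4 + 1. Bump = 6311. G_3 = 6310.
G_3 = 6310. HB_5(6310) = 2·5^5 + 2·5^2 + 2·5. Bump = 93396. G_4 = 93395.
G_4 = 93395. HB_6(93395) = 2·6^6 + 2·6^2 + 6 + 5. Bump = 1647196. G_5 = 1647195.
G_5 = 1647195. HB_7(1647195) = 2·7^7 + 2·7^2 + 7 + 4. Bump = 33554572. G_6 = 33554571.
G_6 = 33554571. HB_8(33554571) = 2·8^8 + 2·8^2 + 8 + 3. Bump = 774841152. G_7 = 774841151.

2·8^8 + 2·8^2 + 8 + 3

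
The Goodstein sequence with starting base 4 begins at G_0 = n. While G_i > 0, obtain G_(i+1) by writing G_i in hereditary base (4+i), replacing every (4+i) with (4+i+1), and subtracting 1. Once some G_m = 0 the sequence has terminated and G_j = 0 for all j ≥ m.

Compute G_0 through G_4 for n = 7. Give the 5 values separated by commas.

7 —HB4→ 4 + 3 —bump→ 5 + 3 = 8 —(−1)→ 7
7 —HB5→ 5 + 2 —bump→ 6 + 2 = 8 —(−1)→ 7
7 —HB6→ 6 + 1 —bump→ 7 + 1 = 8 —(−1)→ 7
7 —HB7→ 7 —bump→ 8 = 8 —(−1)→ 7

7, 7, 7, 7, 7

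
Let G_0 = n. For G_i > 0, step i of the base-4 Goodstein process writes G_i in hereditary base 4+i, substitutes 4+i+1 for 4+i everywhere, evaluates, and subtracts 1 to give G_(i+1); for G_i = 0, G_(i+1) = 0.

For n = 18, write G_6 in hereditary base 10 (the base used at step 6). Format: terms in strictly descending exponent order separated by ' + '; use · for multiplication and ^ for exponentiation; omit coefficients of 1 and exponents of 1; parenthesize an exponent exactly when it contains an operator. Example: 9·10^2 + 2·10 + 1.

i=0: 18 = 4^2 + 2 (b=4); 4→5: 5^2 + 2 = 27; 27−1 = 26
i=1: 26 = 5^2 + 1 (b=5); 5→6: 6^2 + 1 = 37; 37−1 = 36
i=2: 36 = 6^2 (b=6); 6→7: 7^2 = 49; 49−1 = 48
i=3: 48 = 6·7 + 6 (b=7); 7→8: 6·8 + 6 = 54; 54−1 = 53
i=4: 53 = 6·8 + 5 (b=8); 8→9: 6·9 + 5 = 59; 59−1 = 58
i=5: 58 = 6·9 + 4 (b=9); 9→10: 6·10 + 4 = 64; 64−1 = 63

6·10 + 3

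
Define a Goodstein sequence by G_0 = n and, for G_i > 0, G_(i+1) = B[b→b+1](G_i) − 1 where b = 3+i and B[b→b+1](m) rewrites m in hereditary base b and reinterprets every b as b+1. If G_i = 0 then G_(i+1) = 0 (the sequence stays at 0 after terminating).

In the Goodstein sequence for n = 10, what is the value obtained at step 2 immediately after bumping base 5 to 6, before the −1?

step 0: 10 = 3^2 + 1; sub 4 for 3: 4^2 + 1; = 17; G_1 = 17−1 = 16
step 1: 16 = 4^2; sub 5 for 4: 5^2; = 25; G_2 = 25−1 = 24
step 2: 24 = 4·5 + 4; sub 6 for 5: 4·6 + 4; = 28; G_3 = 28−1 = 27

28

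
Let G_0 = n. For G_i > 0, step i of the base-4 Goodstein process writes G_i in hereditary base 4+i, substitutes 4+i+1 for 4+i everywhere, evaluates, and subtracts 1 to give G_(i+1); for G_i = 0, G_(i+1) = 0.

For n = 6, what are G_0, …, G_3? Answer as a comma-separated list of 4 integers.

6 —HB4→ 4 + 2 —bump→ 5 + 2 = 7 —(−1)→ 6
6 —HB5→ 5 + 1 —bump→ 6 + 1 = 7 —(−1)→ 6
6 —HB6→ 6 —bump→ 7 = 7 —(−1)→ 6

6, 6, 6, 6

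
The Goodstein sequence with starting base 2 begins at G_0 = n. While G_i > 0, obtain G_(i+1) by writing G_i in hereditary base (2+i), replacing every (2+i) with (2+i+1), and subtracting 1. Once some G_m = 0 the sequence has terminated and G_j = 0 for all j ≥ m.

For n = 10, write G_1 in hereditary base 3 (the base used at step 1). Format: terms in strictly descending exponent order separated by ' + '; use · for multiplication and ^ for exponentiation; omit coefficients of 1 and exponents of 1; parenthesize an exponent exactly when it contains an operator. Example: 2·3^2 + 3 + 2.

3^(3 + 1) + 2

[0] 10 ≡ 2^(2 + 1) + 2 (base 2). Lift 3: 84. −1: 83.
[1] 83 ≡ 3^(3 + 1) + 2 (base 3). Lift 4: 1026. −1: 1025.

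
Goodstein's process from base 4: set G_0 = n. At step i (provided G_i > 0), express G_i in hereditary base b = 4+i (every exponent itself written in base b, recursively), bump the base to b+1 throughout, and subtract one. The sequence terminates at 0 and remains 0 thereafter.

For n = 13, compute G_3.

18

i=0: 13 = 3·4 + 1 (b=4); 4→5: 3·5 + 1 = 16; 16−1 = 15
i=1: 15 = 3·5 (b=5); 5→6: 3·6 = 18; 18−1 = 17
i=2: 17 = 2·6 + 5 (b=6); 6→7: 2·7 + 5 = 19; 19−1 = 18
i=3: 18 = 2·7 + 4 (b=7); 7→8: 2·8 + 4 = 20; 20−1 = 19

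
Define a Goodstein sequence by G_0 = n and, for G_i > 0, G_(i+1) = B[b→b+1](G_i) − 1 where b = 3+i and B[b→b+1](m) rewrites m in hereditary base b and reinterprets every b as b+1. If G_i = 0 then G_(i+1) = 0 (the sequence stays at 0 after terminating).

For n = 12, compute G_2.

27

i=0: 12 = 3^2 + 3 (b=3); 3→4: 4^2 + 4 = 20; 20−1 = 19
i=1: 19 = 4^2 + 3 (b=4); 4→5: 5^2 + 3 = 28; 28−1 = 27
i=2: 27 = 5^2 + 2 (b=5); 5→6: 6^2 + 2 = 38; 38−1 = 37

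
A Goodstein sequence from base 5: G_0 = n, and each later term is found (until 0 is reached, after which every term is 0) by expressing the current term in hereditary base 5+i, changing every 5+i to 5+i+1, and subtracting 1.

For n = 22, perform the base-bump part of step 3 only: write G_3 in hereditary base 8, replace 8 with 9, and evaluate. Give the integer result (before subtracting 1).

G_0=22  [base 5] 4·5 + 2  →[5↦6]→  4·6 + 2 = 26  −1 ⇒ G_1=25
G_1=25  [base 6] 4·6 + 1  →[6↦7]→  4·7 + 1 = 29  −1 ⇒ G_2=28
G_2=28  [base 7] 4·7  →[7↦8]→  4·8 = 32  −1 ⇒ G_3=31

34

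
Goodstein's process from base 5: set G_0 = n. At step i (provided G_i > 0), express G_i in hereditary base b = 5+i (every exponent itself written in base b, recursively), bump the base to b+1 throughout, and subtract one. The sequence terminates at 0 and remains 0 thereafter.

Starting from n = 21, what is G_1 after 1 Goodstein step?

(0) 21|_5 = 4·5 + 1 ↦ 4·6 + 1|_6 = 25 ⇒ 24
(1) 24|_6 = 4·6 ↦ 4·7|_7 = 28 ⇒ 27

24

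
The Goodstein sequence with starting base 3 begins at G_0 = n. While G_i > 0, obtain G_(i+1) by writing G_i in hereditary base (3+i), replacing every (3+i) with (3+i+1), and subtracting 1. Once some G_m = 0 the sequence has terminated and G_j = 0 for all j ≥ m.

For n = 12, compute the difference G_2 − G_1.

(0) 12|_3 = 3^2 + 3 ↦ 4^2 + 4|_4 = 20 ⇒ 19
(1) 19|_4 = 4^2 + 3 ↦ 5^2 + 3|_5 = 28 ⇒ 27

8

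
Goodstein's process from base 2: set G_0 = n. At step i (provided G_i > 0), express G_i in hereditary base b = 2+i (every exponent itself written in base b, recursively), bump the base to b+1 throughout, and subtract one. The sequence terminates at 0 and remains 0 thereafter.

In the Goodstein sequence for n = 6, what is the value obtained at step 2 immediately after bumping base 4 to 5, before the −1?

3126

(0) 6|_2 = 2^2 + 2 ↦ 3^3 + 3|_3 = 30 ⇒ 29
(1) 29|_3 = 3^3 + 2 ↦ 4^4 + 2|_4 = 258 ⇒ 257
(2) 257|_4 = 4^4 + 1 ↦ 5^5 + 1|_5 = 3126 ⇒ 3125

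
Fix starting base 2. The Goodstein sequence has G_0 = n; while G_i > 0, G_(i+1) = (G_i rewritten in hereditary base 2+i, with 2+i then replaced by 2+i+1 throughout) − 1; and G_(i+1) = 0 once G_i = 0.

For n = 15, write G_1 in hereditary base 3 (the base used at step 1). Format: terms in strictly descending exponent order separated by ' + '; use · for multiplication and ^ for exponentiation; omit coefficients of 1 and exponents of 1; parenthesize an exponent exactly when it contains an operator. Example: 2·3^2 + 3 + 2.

3^(3 + 1) + 3^3 + 3

G_0=15  [base 2] 2^(2 + 1) + 2^2 + 2 + 1  →[2↦3]→  3^(3 + 1) + 3^3 + 3 + 1 = 112  −1 ⇒ G_1=111
G_1=111  [base 3] 3^(3 + 1) + 3^3 + 3  →[3↦4]→  4^(4 + 1) + 4^4 + 4 = 1284  −1 ⇒ G_2=1283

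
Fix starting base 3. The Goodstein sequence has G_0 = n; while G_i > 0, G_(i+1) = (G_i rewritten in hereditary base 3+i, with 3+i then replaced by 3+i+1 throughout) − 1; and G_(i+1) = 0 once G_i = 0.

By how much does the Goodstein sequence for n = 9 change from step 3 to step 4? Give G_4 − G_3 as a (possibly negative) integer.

2

base 3: 9 = 3^2; at 4: 4^2 = 16; next = 15
base 4: 15 = 3·4 + 3; at 5: 3·5 + 3 = 18; next = 17
base 5: 17 = 3·5 + 2; at 6: 3·6 + 2 = 20; next = 19
base 6: 19 = 3·6 + 1; at 7: 3·7 + 1 = 22; next = 21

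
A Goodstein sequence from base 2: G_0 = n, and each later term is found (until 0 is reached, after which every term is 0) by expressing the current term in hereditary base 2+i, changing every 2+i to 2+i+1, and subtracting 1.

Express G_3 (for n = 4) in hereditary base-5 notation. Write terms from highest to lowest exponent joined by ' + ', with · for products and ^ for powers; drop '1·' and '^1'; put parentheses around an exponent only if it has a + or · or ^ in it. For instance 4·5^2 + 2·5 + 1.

i=0: 4 = 2^2 (b=2); 2→3: 3^3 = 27; 27−1 = 26
i=1: 26 = 2·3^2 + 2·3 + 2 (b=3); 3→4: 2·4^2 + 2·4 + 2 = 42; 42−1 = 41
i=2: 41 = 2·4^2 + 2·4 + 1 (b=4); 4→5: 2·5^2 + 2·5 + 1 = 61; 61−1 = 60

2·5^2 + 2·5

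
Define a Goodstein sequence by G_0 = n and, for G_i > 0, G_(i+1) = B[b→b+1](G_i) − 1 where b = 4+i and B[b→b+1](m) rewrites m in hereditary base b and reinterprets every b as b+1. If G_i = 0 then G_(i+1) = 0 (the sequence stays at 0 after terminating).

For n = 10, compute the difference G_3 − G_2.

1

G_0 = 10. HB_4(10) = 2·4 + 2. Bump = 12. G_1 = 11.
G_1 = 11. HB_5(11) = 2·5 + 1. Bump = 13. G_2 = 12.
G_2 = 12. HB_6(12) = 2·6. Bump = 14. G_3 = 13.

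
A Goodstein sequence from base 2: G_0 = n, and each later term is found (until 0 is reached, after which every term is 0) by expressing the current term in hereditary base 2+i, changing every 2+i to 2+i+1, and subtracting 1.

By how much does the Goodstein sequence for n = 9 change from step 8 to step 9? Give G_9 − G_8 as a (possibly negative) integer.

825935012890

i=0: 9 = 2^(2 + 1) + 1 (b=2); 2→3: 3^(3 + 1) + 1 = 82; 82−1 = 81
i=1: 81 = 3^(3 + 1) (b=3); 3→4: 4^(4 + 1) = 1024; 1024−1 = 1023
i=2: 1023 = 3·4^4 + 3·4^3 + 3·4^2 + 3·4 + 3 (b=4); 4→5: 3·5^5 + 3·5^3 + 3·5^2 + 3·5 + 3 = 9843; 9843−1 = 9842
i=3: 9842 = 3·5^5 + 3·5^3 + 3·5^2 + 3·5 + 2 (b=5); 5→6: 3·6^6 + 3·6^3 + 3·6^2 + 3·6 + 2 = 140744; 140744−1 = 140743
i=4: 140743 = 3·6^6 + 3·6^3 + 3·6^2 + 3·6 + 1 (b=6); 6→7: 3·7^7 + 3·7^3 + 3·7^2 + 3·7 + 1 = 2471827; 2471827−1 = 2471826
i=5: 2471826 = 3·7^7 + 3·7^3 + 3·7^2 + 3·7 (b=7); 7→8: 3·8^8 + 3·8^3 + 3·8^2 + 3·8 = 50333400; 50333400−1 = 50333399
i=6: 50333399 = 3·8^8 + 3·8^3 + 3·8^2 + 2·8 + 7 (b=8); 8→9: 3·9^9 + 3·9^3 + 3·9^2 + 2·9 + 7 = 1162263922; 1162263922−1 = 1162263921
i=7: 1162263921 = 3·9^9 + 3·9^3 + 3·9^2 + 2·9 + 6 (b=9); 9→10: 3·10^10 + 3·10^3 + 3·10^2 + 2·10 + 6 = 30000003326; 30000003326−1 = 30000003325
i=8: 30000003325 = 3·10^10 + 3·10^3 + 3·10^2 + 2·10 + 5 (b=10); 10→11: 3·11^11 + 3·11^3 + 3·11^2 + 2·11 + 5 = 855935016216; 855935016216−1 = 855935016215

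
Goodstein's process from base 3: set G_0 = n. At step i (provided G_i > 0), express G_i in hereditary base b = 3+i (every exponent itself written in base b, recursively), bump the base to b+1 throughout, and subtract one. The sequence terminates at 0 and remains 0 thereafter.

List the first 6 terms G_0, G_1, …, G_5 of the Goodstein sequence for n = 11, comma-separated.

G_0=11  [base 3] 3^2 + 2  →[3↦4]→  4^2 + 2 = 18  −1 ⇒ G_1=17
G_1=17  [base 4] 4^2 + 1  →[4↦5]→  5^2 + 1 = 26  −1 ⇒ G_2=25
G_2=25  [base 5] 5^2  →[5↦6]→  6^2 = 36  −1 ⇒ G_3=35
G_3=35  [base 6] 5·6 + 5  →[6↦7]→  5·7 + 5 = 40  −1 ⇒ G_4=39
G_4=39  [base 7] 5·7 + 4  →[7↦8]→  5·8 + 4 = 44  −1 ⇒ G_5=43

11, 17, 25, 35, 39, 43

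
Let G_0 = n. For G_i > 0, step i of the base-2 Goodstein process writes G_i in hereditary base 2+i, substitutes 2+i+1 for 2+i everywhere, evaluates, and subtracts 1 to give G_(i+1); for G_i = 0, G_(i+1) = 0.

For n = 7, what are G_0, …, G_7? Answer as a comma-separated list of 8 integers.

G_0=7  [base 2] 2^2 + 2 + 1  →[2↦3]→  3^3 + 3 + 1 = 31  −1 ⇒ G_1=30
G_1=30  [base 3] 3^3 + 3  →[3↦4]→  4^4 + 4 = 260  −1 ⇒ G_2=259
G_2=259  [base 4] 4^4 + 3  →[4↦5]→  5^5 + 3 = 3128  −1 ⇒ G_3=3127
G_3=3127  [base 5] 5^5 + 2  →[5↦6]→  6^6 + 2 = 46658  −1 ⇒ G_4=46657
G_4=46657  [base 6] 6^6 + 1  →[6↦7]→  7^7 + 1 = 823544  −1 ⇒ G_5=823543
G_5=823543  [base 7] 7^7  →[7↦8]→  8^8 = 16777216  −1 ⇒ G_6=16777215
G_6=16777215  [base 8] 7·8^7 + 7·8^6 + 7·8^5 + 7·8^4 + 7·8^3 + 7·8^2 + 7·8 + 7  →[8↦9]→  7·9^7 + 7·9^6 + 7·9^5 + 7·9^4 + 7·9^3 + 7·9^2 + 7·9 + 7 = 37665880  −1 ⇒ G_7=37665879

7, 30, 259, 3127, 46657, 823543, 16777215, 37665879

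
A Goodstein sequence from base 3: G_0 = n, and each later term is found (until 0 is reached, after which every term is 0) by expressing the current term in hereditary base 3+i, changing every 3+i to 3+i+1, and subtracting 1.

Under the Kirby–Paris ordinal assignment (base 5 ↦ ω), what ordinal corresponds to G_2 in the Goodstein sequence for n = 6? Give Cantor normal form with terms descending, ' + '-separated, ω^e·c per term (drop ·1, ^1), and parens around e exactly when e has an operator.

base 3: 6 = 2·3; at 4: 2·4 = 8; next = 7
base 4: 7 = 4 + 3; at 5: 5 + 3 = 8; next = 7

ω + 2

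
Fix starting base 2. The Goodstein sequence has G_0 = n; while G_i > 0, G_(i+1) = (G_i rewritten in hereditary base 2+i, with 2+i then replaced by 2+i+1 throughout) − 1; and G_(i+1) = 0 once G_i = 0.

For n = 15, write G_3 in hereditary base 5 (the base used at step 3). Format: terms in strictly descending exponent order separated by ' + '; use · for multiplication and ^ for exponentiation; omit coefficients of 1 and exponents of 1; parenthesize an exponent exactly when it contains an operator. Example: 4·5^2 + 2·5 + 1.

(0) 15|_2 = 2^(2 + 1) + 2^2 + 2 + 1 ↦ 3^(3 + 1) + 3^3 + 3 + 1|_3 = 112 ⇒ 111
(1) 111|_3 = 3^(3 + 1) + 3^3 + 3 ↦ 4^(4 + 1) + 4^4 + 4|_4 = 1284 ⇒ 1283
(2) 1283|_4 = 4^(4 + 1) + 4^4 + 3 ↦ 5^(5 + 1) + 5^5 + 3|_5 = 18753 ⇒ 18752

5^(5 + 1) + 5^5 + 2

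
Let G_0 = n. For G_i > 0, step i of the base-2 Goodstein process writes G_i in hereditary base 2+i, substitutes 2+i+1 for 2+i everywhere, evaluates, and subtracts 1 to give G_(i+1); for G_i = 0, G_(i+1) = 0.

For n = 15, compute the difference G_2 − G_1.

1172

base 2: 15 = 2^(2 + 1) + 2^2 + 2 + 1; at 3: 3^(3 + 1) + 3^3 + 3 + 1 = 112; next = 111
base 3: 111 = 3^(3 + 1) + 3^3 + 3; at 4: 4^(4 + 1) + 4^4 + 4 = 1284; next = 1283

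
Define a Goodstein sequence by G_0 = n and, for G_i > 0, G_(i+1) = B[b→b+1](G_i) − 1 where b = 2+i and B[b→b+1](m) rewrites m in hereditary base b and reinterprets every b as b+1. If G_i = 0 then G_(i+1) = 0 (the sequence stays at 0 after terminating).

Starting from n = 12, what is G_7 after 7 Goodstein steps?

3486784574

i=0: 12 = 2^(2 + 1) + 2^2 (b=2); 2→3: 3^(3 + 1) + 3^3 = 108; 108−1 = 107
i=1: 107 = 3^(3 + 1) + 2·3^2 + 2·3 + 2 (b=3); 3→4: 4^(4 + 1) + 2·4^2 + 2·4 + 2 = 1066; 1066−1 = 1065
i=2: 1065 = 4^(4 + 1) + 2·4^2 + 2·4 + 1 (b=4); 4→5: 5^(5 + 1) + 2·5^2 + 2·5 + 1 = 15686; 15686−1 = 15685
i=3: 15685 = 5^(5 + 1) + 2·5^2 + 2·5 (b=5); 5→6: 6^(6 + 1) + 2·6^2 + 2·6 = 280020; 280020−1 = 280019
i=4: 280019 = 6^(6 + 1) + 2·6^2 + 6 + 5 (b=6); 6→7: 7^(7 + 1) + 2·7^2 + 7 + 5 = 5764911; 5764911−1 = 5764910
i=5: 5764910 = 7^(7 + 1) + 2·7^2 + 7 + 4 (b=7); 7→8: 8^(8 + 1) + 2·8^2 + 8 + 4 = 134217868; 134217868−1 = 134217867
i=6: 134217867 = 8^(8 + 1) + 2·8^2 + 8 + 3 (b=8); 8→9: 9^(9 + 1) + 2·9^2 + 9 + 3 = 3486784575; 3486784575−1 = 3486784574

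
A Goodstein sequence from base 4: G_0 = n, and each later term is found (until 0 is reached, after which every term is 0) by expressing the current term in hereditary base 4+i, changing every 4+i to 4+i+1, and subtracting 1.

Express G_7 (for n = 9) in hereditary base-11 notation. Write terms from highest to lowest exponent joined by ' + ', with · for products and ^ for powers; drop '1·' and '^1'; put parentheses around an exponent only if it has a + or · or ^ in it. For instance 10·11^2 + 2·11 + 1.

G_0=9  [base 4] 2·4 + 1  →[4↦5]→  2·5 + 1 = 11  −1 ⇒ G_1=10
G_1=10  [base 5] 2·5  →[5↦6]→  2·6 = 12  −1 ⇒ G_2=11
G_2=11  [base 6] 6 + 5  →[6↦7]→  7 + 5 = 12  −1 ⇒ G_3=11
G_3=11  [base 7] 7 + 4  →[7↦8]→  8 + 4 = 12  −1 ⇒ G_4=11
G_4=11  [base 8] 8 + 3  →[8↦9]→  9 + 3 = 12  −1 ⇒ G_5=11
G_5=11  [base 9] 9 + 2  →[9↦10]→  10 + 2 = 12  −1 ⇒ G_6=11
G_6=11  [base 10] 10 + 1  →[10↦11]→  11 + 1 = 12  −1 ⇒ G_7=11

11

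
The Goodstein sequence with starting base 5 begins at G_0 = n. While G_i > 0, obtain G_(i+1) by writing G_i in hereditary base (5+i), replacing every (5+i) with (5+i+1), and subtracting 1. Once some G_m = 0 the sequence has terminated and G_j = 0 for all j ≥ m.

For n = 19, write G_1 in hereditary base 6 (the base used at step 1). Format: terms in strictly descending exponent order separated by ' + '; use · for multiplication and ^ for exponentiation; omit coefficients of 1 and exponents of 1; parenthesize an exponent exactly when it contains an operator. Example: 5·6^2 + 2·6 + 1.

3·6 + 3

(0) 19|_5 = 3·5 + 4 ↦ 3·6 + 4|_6 = 22 ⇒ 21
(1) 21|_6 = 3·6 + 3 ↦ 3·7 + 3|_7 = 24 ⇒ 23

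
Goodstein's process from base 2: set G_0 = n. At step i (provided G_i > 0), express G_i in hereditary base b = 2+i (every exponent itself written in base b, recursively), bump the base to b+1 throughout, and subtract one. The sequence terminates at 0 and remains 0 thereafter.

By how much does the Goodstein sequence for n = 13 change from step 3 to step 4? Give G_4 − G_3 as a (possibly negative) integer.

base 2: 13 = 2^(2 + 1) + 2^2 + 1; at 3: 3^(3 + 1) + 3^3 + 1 = 109; next = 108
base 3: 108 = 3^(3 + 1) + 3^3; at 4: 4^(4 + 1) + 4^4 = 1280; next = 1279
base 4: 1279 = 4^(4 + 1) + 3·4^3 + 3·4^2 + 3·4 + 3; at 5: 5^(5 + 1) + 3·5^3 + 3·5^2 + 3·5 + 3 = 16093; next = 16092
base 5: 16092 = 5^(5 + 1) + 3·5^3 + 3·5^2 + 3·5 + 2; at 6: 6^(6 + 1) + 3·6^3 + 3·6^2 + 3·6 + 2 = 280712; next = 280711

264619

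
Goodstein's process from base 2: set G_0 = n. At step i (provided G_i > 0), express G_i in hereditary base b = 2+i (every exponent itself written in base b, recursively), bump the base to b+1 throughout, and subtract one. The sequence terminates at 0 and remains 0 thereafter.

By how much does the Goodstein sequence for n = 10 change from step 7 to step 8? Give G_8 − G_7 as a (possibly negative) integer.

48063120959

10 —HB2→ 2^(2 + 1) + 2 —bump→ 3^(3 + 1) + 3 = 84 —(−1)→ 83
83 —HB3→ 3^(3 + 1) + 2 —bump→ 4^(4 + 1) + 2 = 1026 —(−1)→ 1025
1025 —HB4→ 4^(4 + 1) + 1 —bump→ 5^(5 + 1) + 1 = 15626 —(−1)→ 15625
15625 —HB5→ 5^(5 + 1) —bump→ 6^(6 + 1) = 279936 —(−1)→ 279935
279935 —HB6→ 5·6^6 + 5·6^5 + 5·6^4 + 5·6^3 + 5·6^2 + 5·6 + 5 —bump→ 5·7^7 + 5·7^5 + 5·7^4 + 5·7^3 + 5·7^2 + 5·7 + 5 = 4215755 —(−1)→ 4215754
4215754 —HB7→ 5·7^7 + 5·7^5 + 5·7^4 + 5·7^3 + 5·7^2 + 5·7 + 4 —bump→ 5·8^8 + 5·8^5 + 5·8^4 + 5·8^3 + 5·8^2 + 5·8 + 4 = 84073324 —(−1)→ 84073323
84073323 —HB8→ 5·8^8 + 5·8^5 + 5·8^4 + 5·8^3 + 5·8^2 + 5·8 + 3 —bump→ 5·9^9 + 5·9^5 + 5·9^4 + 5·9^3 + 5·9^2 + 5·9 + 3 = 1937434593 —(−1)→ 1937434592
1937434592 —HB9→ 5·9^9 + 5·9^5 + 5·9^4 + 5·9^3 + 5·9^2 + 5·9 + 2 —bump→ 5·10^10 + 5·10^5 + 5·10^4 + 5·10^3 + 5·10^2 + 5·10 + 2 = 50000555552 —(−1)→ 50000555551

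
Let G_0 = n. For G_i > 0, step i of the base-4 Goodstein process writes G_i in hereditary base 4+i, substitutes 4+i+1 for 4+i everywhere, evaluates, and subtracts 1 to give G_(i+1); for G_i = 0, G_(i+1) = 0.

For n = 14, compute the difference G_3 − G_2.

2

G_0 = 14. HB_4(14) = 3·4 + 2. Bump = 17. G_1 = 16.
G_1 = 16. HB_5(16) = 3·5 + 1. Bump = 19. G_2 = 18.
G_2 = 18. HB_6(18) = 3·6. Bump = 21. G_3 = 20.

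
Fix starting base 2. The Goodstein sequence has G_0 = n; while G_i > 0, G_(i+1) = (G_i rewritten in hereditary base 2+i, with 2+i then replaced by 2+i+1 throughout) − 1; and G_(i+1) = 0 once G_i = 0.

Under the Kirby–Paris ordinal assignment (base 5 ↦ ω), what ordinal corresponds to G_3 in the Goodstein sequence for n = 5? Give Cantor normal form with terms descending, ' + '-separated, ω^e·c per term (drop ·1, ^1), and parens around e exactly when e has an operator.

(0) 5|_2 = 2^2 + 1 ↦ 3^3 + 1|_3 = 28 ⇒ 27
(1) 27|_3 = 3^3 ↦ 4^4|_4 = 256 ⇒ 255
(2) 255|_4 = 3·4^3 + 3·4^2 + 3·4 + 3 ↦ 3·5^3 + 3·5^2 + 3·5 + 3|_5 = 468 ⇒ 467
(3) 467|_5 = 3·5^3 + 3·5^2 + 3·5 + 2 ↦ 3·6^3 + 3·6^2 + 3·6 + 2|_6 = 776 ⇒ 775

ω^3·3 + ω^2·3 + ω·3 + 2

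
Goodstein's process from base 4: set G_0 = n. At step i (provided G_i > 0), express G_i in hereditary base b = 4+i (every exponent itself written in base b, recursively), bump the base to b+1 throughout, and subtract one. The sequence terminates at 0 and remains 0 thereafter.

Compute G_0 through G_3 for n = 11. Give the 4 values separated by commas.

11, 12, 13, 14

11 —HB4→ 2·4 + 3 —bump→ 2·5 + 3 = 13 —(−1)→ 12
12 —HB5→ 2·5 + 2 —bump→ 2·6 + 2 = 14 —(−1)→ 13
13 —HB6→ 2·6 + 1 —bump→ 2·7 + 1 = 15 —(−1)→ 14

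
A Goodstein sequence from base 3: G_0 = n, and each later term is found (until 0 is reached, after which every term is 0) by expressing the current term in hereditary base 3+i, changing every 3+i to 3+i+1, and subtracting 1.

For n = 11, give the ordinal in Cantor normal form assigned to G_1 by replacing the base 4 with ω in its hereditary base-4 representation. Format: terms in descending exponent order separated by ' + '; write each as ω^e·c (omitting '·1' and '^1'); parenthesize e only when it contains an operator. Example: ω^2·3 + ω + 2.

ω^2 + 1

[0] 11 ≡ 3^2 + 2 (base 3). Lift 4: 18. −1: 17.
[1] 17 ≡ 4^2 + 1 (base 4). Lift 5: 26. −1: 25.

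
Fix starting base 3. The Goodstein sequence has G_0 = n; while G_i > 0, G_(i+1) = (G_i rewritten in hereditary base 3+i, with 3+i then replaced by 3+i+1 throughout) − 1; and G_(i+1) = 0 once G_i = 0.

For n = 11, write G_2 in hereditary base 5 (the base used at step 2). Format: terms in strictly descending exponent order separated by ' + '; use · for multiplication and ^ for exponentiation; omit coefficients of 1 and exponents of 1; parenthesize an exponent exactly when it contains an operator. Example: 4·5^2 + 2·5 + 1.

base 3: 11 = 3^2 + 2; at 4: 4^2 + 2 = 18; next = 17
base 4: 17 = 4^2 + 1; at 5: 5^2 + 1 = 26; next = 25
base 5: 25 = 5^2; at 6: 6^2 = 36; next = 35

5^2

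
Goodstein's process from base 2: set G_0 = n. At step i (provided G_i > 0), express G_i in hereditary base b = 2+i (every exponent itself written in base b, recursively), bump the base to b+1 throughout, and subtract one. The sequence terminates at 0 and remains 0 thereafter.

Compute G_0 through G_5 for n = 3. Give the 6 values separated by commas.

3, 3, 3, 2, 1, 0

[0] 3 ≡ 2 + 1 (base 2). Lift 3: 4. −1: 3.
[1] 3 ≡ 3 (base 3). Lift 4: 4. −1: 3.
[2] 3 ≡ 3 (base 4). Lift 5: 3. −1: 2.
[3] 2 ≡ 2 (base 5). Lift 6: 2. −1: 1.
[4] 1 ≡ 1 (base 6). Lift 7: 1. −1: 0.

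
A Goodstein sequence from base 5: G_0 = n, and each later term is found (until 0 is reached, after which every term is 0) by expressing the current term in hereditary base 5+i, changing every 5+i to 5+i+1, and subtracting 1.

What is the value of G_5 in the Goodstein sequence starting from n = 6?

G_0=6  [base 5] 5 + 1  →[5↦6]→  6 + 1 = 7  −1 ⇒ G_1=6
G_1=6  [base 6] 6  →[6↦7]→  7 = 7  −1 ⇒ G_2=6
G_2=6  [base 7] 6  →[7↦8]→  6 = 6  −1 ⇒ G_3=5
G_3=5  [base 8] 5  →[8↦9]→  5 = 5  −1 ⇒ G_4=4
G_4=4  [base 9] 4  →[9↦10]→  4 = 4  −1 ⇒ G_5=3
G_5=3  [base 10] 3  →[10↦11]→  3 = 3  −1 ⇒ G_6=2

3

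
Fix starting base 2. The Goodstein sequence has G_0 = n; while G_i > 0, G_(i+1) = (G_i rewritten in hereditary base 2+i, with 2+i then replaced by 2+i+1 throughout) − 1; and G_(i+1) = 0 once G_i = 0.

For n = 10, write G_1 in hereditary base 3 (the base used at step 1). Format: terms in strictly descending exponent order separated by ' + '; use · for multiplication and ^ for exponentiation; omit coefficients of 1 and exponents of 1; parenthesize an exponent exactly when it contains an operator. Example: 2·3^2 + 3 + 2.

3^(3 + 1) + 2

G_0 = 10. HB_2(10) = 2^(2 + 1) + 2. Bump = 84. G_1 = 83.
G_1 = 83. HB_3(83) = 3^(3 + 1) + 2. Bump = 1026. G_2 = 1025.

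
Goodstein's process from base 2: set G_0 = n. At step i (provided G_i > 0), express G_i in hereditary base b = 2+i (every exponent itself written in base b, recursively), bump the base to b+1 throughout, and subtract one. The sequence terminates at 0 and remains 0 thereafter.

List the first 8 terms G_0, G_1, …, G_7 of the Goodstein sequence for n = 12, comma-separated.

step 0: 12 = 2^(2 + 1) + 2^2; sub 3 for 2: 3^(3 + 1) + 3^3; = 108; G_1 = 108−1 = 107
step 1: 107 = 3^(3 + 1) + 2·3^2 + 2·3 + 2; sub 4 for 3: 4^(4 + 1) + 2·4^2 + 2·4 + 2; = 1066; G_2 = 1066−1 = 1065
step 2: 1065 = 4^(4 + 1) + 2·4^2 + 2·4 + 1; sub 5 for 4: 5^(5 + 1) + 2·5^2 + 2·5 + 1; = 15686; G_3 = 15686−1 = 15685
step 3: 15685 = 5^(5 + 1) + 2·5^2 + 2·5; sub 6 for 5: 6^(6 + 1) + 2·6^2 + 2·6; = 280020; G_4 = 280020−1 = 280019
step 4: 280019 = 6^(6 + 1) + 2·6^2 + 6 + 5; sub 7 for 6: 7^(7 + 1) + 2·7^2 + 7 + 5; = 5764911; G_5 = 5764911−1 = 5764910
step 5: 5764910 = 7^(7 + 1) + 2·7^2 + 7 + 4; sub 8 for 7: 8^(8 + 1) + 2·8^2 + 8 + 4; = 134217868; G_6 = 134217868−1 = 134217867
step 6: 134217867 = 8^(8 + 1) + 2·8^2 + 8 + 3; sub 9 for 8: 9^(9 + 1) + 2·9^2 + 9 + 3; = 3486784575; G_7 = 3486784575−1 = 3486784574

12, 107, 1065, 15685, 280019, 5764910, 134217867, 3486784574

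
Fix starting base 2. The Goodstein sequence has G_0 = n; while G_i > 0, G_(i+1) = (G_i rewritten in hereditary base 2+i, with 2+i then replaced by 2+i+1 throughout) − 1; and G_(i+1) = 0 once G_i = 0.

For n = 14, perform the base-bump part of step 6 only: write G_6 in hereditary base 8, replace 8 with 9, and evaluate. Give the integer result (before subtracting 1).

3487116549

G_0 = 14. HB_2(14) = 2^(2 + 1) + 2^2 + 2. Bump = 111. G_1 = 110.
G_1 = 110. HB_3(110) = 3^(3 + 1) + 3^3 + 2. Bump = 1282. G_2 = 1281.
G_2 = 1281. HB_4(1281) = 4^(4 + 1) + 4^4 + 1. Bump = 18751. G_3 = 18750.
G_3 = 18750. HB_5(18750) = 5^(5 + 1) + 5^5. Bump = 326592. G_4 = 326591.
G_4 = 326591. HB_6(326591) = 6^(6 + 1) + 5·6^5 + 5·6^4 + 5·6^3 + 5·6^2 + 5·6 + 5. Bump = 5862841. G_5 = 5862840.
G_5 = 5862840. HB_7(5862840) = 7^(7 + 1) + 5·7^5 + 5·7^4 + 5·7^3 + 5·7^2 + 5·7 + 4. Bump = 134404972. G_6 = 134404971.
G_6 = 134404971. HB_8(134404971) = 8^(8 + 1) + 5·8^5 + 5·8^4 + 5·8^3 + 5·8^2 + 5·8 + 3. Bump = 3487116549. G_7 = 3487116548.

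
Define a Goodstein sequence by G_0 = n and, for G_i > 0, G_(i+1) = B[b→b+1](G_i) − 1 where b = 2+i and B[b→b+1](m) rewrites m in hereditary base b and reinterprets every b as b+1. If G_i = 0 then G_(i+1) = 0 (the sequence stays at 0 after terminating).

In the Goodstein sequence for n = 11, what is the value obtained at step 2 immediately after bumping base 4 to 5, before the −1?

15628

[0] 11 ≡ 2^(2 + 1) + 2 + 1 (base 2). Lift 3: 85. −1: 84.
[1] 84 ≡ 3^(3 + 1) + 3 (base 3). Lift 4: 1028. −1: 1027.
[2] 1027 ≡ 4^(4 + 1) + 3 (base 4). Lift 5: 15628. −1: 15627.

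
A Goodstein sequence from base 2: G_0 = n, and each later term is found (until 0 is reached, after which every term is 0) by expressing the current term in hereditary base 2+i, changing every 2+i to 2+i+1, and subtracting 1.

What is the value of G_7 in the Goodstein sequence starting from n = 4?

4 —HB2→ 2^2 —bump→ 3^3 = 27 —(−1)→ 26
26 —HB3→ 2·3^2 + 2·3 + 2 —bump→ 2·4^2 + 2·4 + 2 = 42 —(−1)→ 41
41 —HB4→ 2·4^2 + 2·4 + 1 —bump→ 2·5^2 + 2·5 + 1 = 61 —(−1)→ 60
60 —HB5→ 2·5^2 + 2·5 —bump→ 2·6^2 + 2·6 = 84 —(−1)→ 83
83 —HB6→ 2·6^2 + 6 + 5 —bump→ 2·7^2 + 7 + 5 = 110 —(−1)→ 109
109 —HB7→ 2·7^2 + 7 + 4 —bump→ 2·8^2 + 8 + 4 = 140 —(−1)→ 139
139 —HB8→ 2·8^2 + 8 + 3 —bump→ 2·9^2 + 9 + 3 = 174 —(−1)→ 173
173 —HB9→ 2·9^2 + 9 + 2 —bump→ 2·10^2 + 10 + 2 = 212 —(−1)→ 211

173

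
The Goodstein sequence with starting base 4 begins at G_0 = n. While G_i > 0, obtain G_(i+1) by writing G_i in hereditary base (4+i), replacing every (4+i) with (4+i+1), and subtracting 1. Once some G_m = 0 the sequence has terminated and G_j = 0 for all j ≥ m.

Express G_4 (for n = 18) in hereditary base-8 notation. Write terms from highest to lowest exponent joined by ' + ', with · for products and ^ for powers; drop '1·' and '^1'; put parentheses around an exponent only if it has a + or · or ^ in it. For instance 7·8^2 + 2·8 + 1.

6·8 + 5

step 0: 18 = 4^2 + 2; sub 5 for 4: 5^2 + 2; = 27; G_1 = 27−1 = 26
step 1: 26 = 5^2 + 1; sub 6 for 5: 6^2 + 1; = 37; G_2 = 37−1 = 36
step 2: 36 = 6^2; sub 7 for 6: 7^2; = 49; G_3 = 49−1 = 48
step 3: 48 = 6·7 + 6; sub 8 for 7: 6·8 + 6; = 54; G_4 = 54−1 = 53
step 4: 53 = 6·8 + 5; sub 9 for 8: 6·9 + 5; = 59; G_5 = 59−1 = 58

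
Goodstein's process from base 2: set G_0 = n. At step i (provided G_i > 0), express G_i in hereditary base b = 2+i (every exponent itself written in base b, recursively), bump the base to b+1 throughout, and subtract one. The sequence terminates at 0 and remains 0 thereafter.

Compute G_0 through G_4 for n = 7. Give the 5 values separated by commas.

(0) 7|_2 = 2^2 + 2 + 1 ↦ 3^3 + 3 + 1|_3 = 31 ⇒ 30
(1) 30|_3 = 3^3 + 3 ↦ 4^4 + 4|_4 = 260 ⇒ 259
(2) 259|_4 = 4^4 + 3 ↦ 5^5 + 3|_5 = 3128 ⇒ 3127
(3) 3127|_5 = 5^5 + 2 ↦ 6^6 + 2|_6 = 46658 ⇒ 46657

7, 30, 259, 3127, 46657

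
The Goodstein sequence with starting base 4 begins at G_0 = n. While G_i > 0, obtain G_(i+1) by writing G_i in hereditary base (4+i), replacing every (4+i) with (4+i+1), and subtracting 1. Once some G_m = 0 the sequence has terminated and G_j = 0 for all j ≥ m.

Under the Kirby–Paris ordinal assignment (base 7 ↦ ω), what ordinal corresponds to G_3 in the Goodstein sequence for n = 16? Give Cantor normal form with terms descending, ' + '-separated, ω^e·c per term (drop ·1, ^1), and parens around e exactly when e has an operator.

[0] 16 ≡ 4^2 (base 4). Lift 5: 25. −1: 24.
[1] 24 ≡ 4·5 + 4 (base 5). Lift 6: 28. −1: 27.
[2] 27 ≡ 4·6 + 3 (base 6). Lift 7: 31. −1: 30.
[3] 30 ≡ 4·7 + 2 (base 7). Lift 8: 34. −1: 33.

ω·4 + 2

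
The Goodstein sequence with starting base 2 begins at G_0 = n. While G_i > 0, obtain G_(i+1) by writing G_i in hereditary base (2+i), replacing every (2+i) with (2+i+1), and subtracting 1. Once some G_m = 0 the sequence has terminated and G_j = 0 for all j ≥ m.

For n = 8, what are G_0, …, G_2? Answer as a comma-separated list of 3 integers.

8, 80, 553

base 2: 8 = 2^(2 + 1); at 3: 3^(3 + 1) = 81; next = 80
base 3: 80 = 2·3^3 + 2·3^2 + 2·3 + 2; at 4: 2·4^4 + 2·4^2 + 2·4 + 2 = 554; next = 553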